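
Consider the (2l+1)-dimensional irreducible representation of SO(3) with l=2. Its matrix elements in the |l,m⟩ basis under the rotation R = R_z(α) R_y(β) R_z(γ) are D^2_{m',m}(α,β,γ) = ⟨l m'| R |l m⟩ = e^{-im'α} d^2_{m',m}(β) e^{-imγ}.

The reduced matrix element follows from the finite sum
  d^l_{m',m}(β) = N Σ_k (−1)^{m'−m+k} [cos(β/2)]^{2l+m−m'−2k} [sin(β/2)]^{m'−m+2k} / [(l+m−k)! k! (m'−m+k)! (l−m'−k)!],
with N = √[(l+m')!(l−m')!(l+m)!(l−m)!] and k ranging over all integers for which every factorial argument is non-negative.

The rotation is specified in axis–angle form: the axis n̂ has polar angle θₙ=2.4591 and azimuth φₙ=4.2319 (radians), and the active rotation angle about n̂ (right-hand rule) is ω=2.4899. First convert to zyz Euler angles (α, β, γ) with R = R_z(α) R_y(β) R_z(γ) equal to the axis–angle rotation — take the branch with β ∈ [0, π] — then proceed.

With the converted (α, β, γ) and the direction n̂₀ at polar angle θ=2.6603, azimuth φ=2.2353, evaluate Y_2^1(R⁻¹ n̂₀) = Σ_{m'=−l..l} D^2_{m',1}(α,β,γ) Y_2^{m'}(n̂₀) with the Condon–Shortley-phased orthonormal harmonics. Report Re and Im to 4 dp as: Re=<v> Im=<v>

Re=0.0318 Im=0.0490

Axis–angle → zyz. n̂ = (sinθₙcosφₙ, sinθₙsinφₙ, cosθₙ) = (-0.291531, -0.559311, -0.776003), ω = 2.4899.
R = I cosω + sinω [n̂]ₓ + (1−cosω) n̂n̂ᵀ gives
  R = [-0.642496, +0.763368, +0.066854; -0.177975, -0.233512, +0.955927; +0.745335, +0.602281, +0.285891]
β = atan2(√(R₁₃²+R₂₃²), R₃₃) = 1.280860; α = atan2(R₂₃, R₁₃) mod 2π = 1.500974; γ = atan2(R₃₂, −R₃₁) mod 2π = 2.461952
Need the full column D^2_{m',1} for m'=−2..2 at α=1.5010, β=1.2809, γ=2.4620.
cos(β/2)=0.801839, sin(β/2)=0.597540
d^2_{-2,1}: single k=3 term ⇒ +0.342152;  D = +0.293467+0.175911i
d^2_{-1,1}: k∈[2..3] ⇒ +0.688700 -0.127488 = +0.561212;  D = +0.321416-0.460055i
d^2_{0,1}: k∈[1..2] ⇒ +0.754578 -0.419049 = +0.335529;  D = -0.260974-0.210885i
d^2_{1,1}: k∈[0..1] ⇒ +0.413379 -0.688700 = -0.275321;  D = +0.187561-0.201550i
d^2_{2,1}: single k=0 term ⇒ -0.616110;  D = -0.420646-0.450166i
Y_2^{m'}(θ=2.6603,φ=2.2353) and Σ D·Y over m':
  (+0.2935+0.1759i)·(-0.0198+0.0804i)  (+0.3214-0.4601i)·(+0.1955+0.2496i)  (-0.2610-0.2109i)·(+0.4280+0.0000i)  (+0.1876-0.2016i)·(-0.1955+0.2496i)  (-0.4206-0.4502i)·(-0.0198-0.0804i)
Y_2^1(R⁻¹ n̂) = +0.031773+0.049050i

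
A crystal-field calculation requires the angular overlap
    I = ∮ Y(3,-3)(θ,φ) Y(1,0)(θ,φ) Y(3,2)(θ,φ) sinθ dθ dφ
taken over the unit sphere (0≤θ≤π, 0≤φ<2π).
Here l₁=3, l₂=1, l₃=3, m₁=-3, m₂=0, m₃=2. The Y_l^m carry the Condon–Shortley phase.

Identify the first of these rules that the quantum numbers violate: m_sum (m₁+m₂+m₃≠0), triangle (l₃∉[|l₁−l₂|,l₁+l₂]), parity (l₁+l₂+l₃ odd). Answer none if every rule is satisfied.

m₁+m₂+m₃ = -3 + 0 + 2 = -1  ✗
triangle: |3−1|=2 ≤ l₃=3 ≤ 3+1=4
parity: l₁+l₂+l₃ = 7 is odd

m_sum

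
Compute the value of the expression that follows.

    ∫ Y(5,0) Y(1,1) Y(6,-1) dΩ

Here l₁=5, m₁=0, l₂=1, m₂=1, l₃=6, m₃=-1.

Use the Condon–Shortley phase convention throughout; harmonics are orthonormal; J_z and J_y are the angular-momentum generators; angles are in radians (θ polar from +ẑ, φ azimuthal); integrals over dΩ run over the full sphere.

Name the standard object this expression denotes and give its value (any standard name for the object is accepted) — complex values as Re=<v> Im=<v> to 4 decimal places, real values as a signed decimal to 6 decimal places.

Gaunt coefficient, -0.187239

This is a Gaunt coefficient — the integral of a triple product of spherical harmonics over the sphere.
Checks pass: Σm=0; 12 even; l₃=6∈[4,6].
(2·5+1)(2·1+1)(2·6+1) = 429
Δ: 0! 10! 2! / 13! → 1/858
sum: t=0:+1/14400 = 1/14400
3j²(5 1 6; 0 0 0) = Δ·Π!·Σ² = 6/143  (sign +1)
sum: t=0:+1/28800 = 1/28800
3j²(5 1 6; 0 1 -1) = Δ·Π!·Σ² = 7/286  (sign -1)
combine: 4πI² = 429·6/143·7/286 = 63/143
take √, sign -1: I = -0.18723944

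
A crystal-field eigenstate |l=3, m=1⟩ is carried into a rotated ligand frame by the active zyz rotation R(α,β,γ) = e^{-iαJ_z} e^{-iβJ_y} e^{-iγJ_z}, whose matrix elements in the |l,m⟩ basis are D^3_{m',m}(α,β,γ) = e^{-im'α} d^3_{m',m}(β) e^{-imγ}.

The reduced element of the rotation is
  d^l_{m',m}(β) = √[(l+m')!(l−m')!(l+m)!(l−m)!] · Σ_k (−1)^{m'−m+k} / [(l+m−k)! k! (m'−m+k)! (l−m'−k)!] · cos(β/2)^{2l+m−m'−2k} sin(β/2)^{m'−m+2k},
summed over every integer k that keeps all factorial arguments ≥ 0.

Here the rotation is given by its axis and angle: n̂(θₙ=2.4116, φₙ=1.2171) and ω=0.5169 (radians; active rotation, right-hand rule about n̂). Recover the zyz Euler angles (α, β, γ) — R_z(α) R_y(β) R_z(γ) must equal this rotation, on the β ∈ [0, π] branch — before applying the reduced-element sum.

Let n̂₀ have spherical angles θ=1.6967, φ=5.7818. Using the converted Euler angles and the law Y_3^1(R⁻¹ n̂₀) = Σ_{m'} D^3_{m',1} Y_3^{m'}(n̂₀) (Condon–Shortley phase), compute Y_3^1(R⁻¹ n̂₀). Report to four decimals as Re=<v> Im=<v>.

Axis–angle → zyz. n̂ = (sinθₙcosφₙ, sinθₙsinφₙ, cosθₙ) = (+0.230980, +0.625584, -0.745179), ω = 0.5169.
R = I cosω + sinω [n̂]ₓ + (1−cosω) n̂n̂ᵀ gives
  R = [+0.876325, +0.387136, +0.286669; -0.349380, +0.920484, -0.175050; -0.331643, +0.053245, +0.941901]
β = atan2(√(R₁₃²+R₂₃²), R₃₃) = 0.342550; α = atan2(R₂₃, R₁₃) mod 2π = 5.734982; γ = atan2(R₃₂, −R₃₁) mod 2π = 0.159189
Need the full column D^3_{m',1} for m'=−3..3 at α=5.7350, β=0.3425, γ=0.1592.
cos(β/2)=0.985368, sin(β/2)=0.170439
d^3_{-3,1}: single k=4 term ⇒ +0.003173;  D = -0.000733-0.003088i
d^3_{-2,1}: k∈[3..4] ⇒ +0.029959 -0.000448 = +0.029511;  D = +0.009149-0.028057i
d^3_{-1,1}: k∈[2..4] ⇒ +0.164317 -0.006555 +0.000025 = +0.157787;  D = +0.119927-0.102538i
d^3_{0,1}: k∈[1..3] ⇒ +0.548469 -0.049228 +0.000491 = +0.499731;  D = +0.493413-0.079216i
d^3_{1,1}: k∈[0..2] ⇒ +0.915359 -0.219089 +0.004916 = +0.701186;  D = +0.648796+0.265943i
d^3_{2,1}: k∈[0..1] ⇒ -0.500681 +0.029959 = -0.470722;  D = -0.278683-0.379361i
d^3_{3,1}: single k=0 term ⇒ +0.106066;  D = +0.009045+0.105680i
Y_3^{m'}(θ=1.6967,φ=5.7818) and Σ D·Y over m':
  (-0.0007-0.0031i)·(+0.0271+0.4065i)  (+0.0091-0.0281i)·(-0.0680-0.1065i)  (+0.1199-0.1025i)·(-0.2590-0.1420i)  (+0.4934-0.0792i)·(+0.1369+0.0000i)  (+0.6488+0.2659i)·(+0.2590-0.1420i)  (-0.2787-0.3794i)·(-0.0680+0.1065i)  (+0.0090+0.1057i)·(-0.0271+0.4065i)
Y_3^1(R⁻¹ n̂) = +0.241462-0.027068i

Re=0.2415 Im=-0.0271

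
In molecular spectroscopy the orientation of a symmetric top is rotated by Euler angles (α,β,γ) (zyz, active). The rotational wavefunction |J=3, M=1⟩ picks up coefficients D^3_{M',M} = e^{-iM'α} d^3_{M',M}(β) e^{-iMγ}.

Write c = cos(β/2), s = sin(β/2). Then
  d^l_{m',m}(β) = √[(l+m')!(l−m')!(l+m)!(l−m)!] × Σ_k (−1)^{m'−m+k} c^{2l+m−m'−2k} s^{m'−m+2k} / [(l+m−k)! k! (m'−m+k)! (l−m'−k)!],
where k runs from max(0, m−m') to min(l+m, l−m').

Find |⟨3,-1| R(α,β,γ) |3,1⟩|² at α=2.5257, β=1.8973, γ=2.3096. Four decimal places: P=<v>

P=0.1935

D^3_{-1,1}(2.5257,1.8973,2.3096) = e^{-i·-1·2.5257}·d^3_{-1,1}(1.8973)·e^{-i·1·2.3096}. Compute d first:
c=cos(1.897300/2)=0.582781, s=sin(1.897300/2)=0.812629; N=√[2·24·24·2]=48.000000
The bounds max(0,m−m')=2 and min(l+m,l−m')=4 give 3 terms
  k=2: (−1)^0·48.0000/(8)·0.5828^4·0.8126^2 = +0.457043
  k=3: (−1)^1·48.0000/(6)·0.5828^2·0.8126^4 = -1.184870
  k=4: (−1)^2·48.0000/(48)·0.5828^0·0.8126^6 = +0.287975
d^3_{-1,1}(1.8973) = +0.457043 -1.184870 +0.287975 = -0.439851
|D^3_{-1,1}|² = |d^3_{-1,1}(β)|² = (-0.439851)² = 0.193469 (the z-rotation phases have unit modulus)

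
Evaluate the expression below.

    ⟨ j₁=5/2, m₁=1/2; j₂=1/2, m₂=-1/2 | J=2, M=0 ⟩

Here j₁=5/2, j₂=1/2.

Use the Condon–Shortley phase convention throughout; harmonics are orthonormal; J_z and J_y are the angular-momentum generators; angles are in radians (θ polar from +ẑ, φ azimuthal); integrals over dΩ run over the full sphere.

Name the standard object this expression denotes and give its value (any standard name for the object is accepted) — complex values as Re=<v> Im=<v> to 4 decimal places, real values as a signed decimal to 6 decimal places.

Clebsch–Gordan coefficient, +√(1/2) ≈ +0.707107

This is a Clebsch–Gordan (vector-coupling) coefficient.
j₁+j₂−J=1  J+j₁−j₂=4  J−j₁+j₂=0  j₁+j₂+J+1=6
(j₁±m₁, j₂±m₂, J±M) = (3,2,0,1,2,2)
P² = 8
sum k=0..0:
  [0] +1/4 = 1/4
S = 1/4
C² = P²·S² = 1/2 ; C = +0.707107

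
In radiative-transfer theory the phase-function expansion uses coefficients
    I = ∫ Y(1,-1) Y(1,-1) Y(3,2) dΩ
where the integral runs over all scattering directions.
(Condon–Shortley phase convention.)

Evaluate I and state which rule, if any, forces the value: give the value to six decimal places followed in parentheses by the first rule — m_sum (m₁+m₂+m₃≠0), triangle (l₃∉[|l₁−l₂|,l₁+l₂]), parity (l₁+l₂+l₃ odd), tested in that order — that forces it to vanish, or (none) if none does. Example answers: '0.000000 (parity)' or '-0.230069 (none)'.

l₃=3 ∉ [0,2] — triangle fails ⇒ I = 0

0.000000 (triangle)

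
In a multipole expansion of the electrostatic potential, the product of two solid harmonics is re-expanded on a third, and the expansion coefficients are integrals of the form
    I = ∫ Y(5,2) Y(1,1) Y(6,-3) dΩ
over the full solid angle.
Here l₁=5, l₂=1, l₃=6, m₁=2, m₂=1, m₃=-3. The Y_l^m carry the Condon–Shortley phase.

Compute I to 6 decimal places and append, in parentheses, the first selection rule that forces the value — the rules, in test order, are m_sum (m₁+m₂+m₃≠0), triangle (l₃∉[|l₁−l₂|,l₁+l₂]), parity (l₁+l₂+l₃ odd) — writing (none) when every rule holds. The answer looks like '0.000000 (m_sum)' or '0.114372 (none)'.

Rules hold: Σm=0, L=12 even, 4≤6≤6.
N = 11·3·13 = 429
Δ = 0!·10!·2!/13! = 1/858
Racah Σ t=0..0: t=0:+1/14400 = 1/14400
⇒ 3j(5 1 6; 0 0 0)² = 6/143, sgn +1
Racah Σ t=0..0: t=0:+1/60480 = 1/60480
⇒ 3j(5 1 6; 2 1 -3)² = 6/143, sgn -1
4πI² = N·(3j₀)²·(3jₘ)² = 108/143
I = -1·√(0.755245/4π) = -0.24515397
No selection rule forces the value: the integral is nonzero (none).

-0.245154 (none)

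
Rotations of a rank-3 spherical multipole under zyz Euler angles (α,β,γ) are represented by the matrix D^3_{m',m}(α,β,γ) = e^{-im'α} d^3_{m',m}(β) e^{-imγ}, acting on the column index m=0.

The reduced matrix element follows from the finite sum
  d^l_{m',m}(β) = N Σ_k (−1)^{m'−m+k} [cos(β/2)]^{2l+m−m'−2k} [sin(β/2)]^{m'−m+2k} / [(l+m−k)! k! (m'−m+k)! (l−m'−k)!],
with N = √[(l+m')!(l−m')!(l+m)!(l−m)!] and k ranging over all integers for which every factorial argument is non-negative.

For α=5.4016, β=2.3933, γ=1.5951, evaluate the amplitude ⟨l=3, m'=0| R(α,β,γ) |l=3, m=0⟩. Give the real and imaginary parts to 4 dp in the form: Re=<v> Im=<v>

Re=0.1153 Im=0.0000

D^3_{0,0}(5.4016,2.3933,1.5951) = e^{-i·0·5.4016}·d^3_{0,0}(2.3933)·e^{-i·0·1.5951}. Compute d first:
With c≡cos(β/2)=0.365478 and s≡sin(β/2)=0.930820, N=[6·6·6·6]^{1/2}=36.000000
k: max(0,(0)−(0))=0 … min(3+(0),3−(0))=3
  k=0: (−1)^0·36.0000/(36)·0.3655^6·0.9308^0 = +0.002383
  k=1: (−1)^1·36.0000/(4)·0.3655^4·0.9308^2 = -0.139129
  k=2: (−1)^2·36.0000/(4)·0.3655^2·0.9308^4 = +0.902460
  k=3: (−1)^3·36.0000/(36)·0.3655^0·0.9308^6 = -0.650420
d^3_{0,0}(2.3933) = +0.002383 -0.139129 +0.902460 -0.650420 = +0.115293
Attach z-rotation phases: D = e^{-i(0)(5.4016)}·(+0.115293)·e^{-i(0)(1.5951)} = +0.115293+0.000000i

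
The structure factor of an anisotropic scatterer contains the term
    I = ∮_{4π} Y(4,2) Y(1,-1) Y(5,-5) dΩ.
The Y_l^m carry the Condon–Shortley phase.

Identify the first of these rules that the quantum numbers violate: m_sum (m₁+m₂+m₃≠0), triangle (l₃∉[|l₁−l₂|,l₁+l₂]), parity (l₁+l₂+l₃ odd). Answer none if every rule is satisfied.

m_sum

Σmᵢ = -4  ✗
l₃∈[|l₁−l₂|,l₁+l₂]=[3,5], have l₃=5
Σlᵢ = 10 ⇒ even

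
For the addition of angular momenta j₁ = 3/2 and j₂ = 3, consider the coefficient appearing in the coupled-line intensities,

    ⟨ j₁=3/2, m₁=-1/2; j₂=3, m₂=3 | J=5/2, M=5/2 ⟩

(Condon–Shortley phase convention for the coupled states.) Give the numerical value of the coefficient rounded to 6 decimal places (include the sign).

j₁+j₂−J=2  J+j₁−j₂=1  J−j₁+j₂=4  j₁+j₂+J+1=8
(j₁±m₁, j₂±m₂, J±M) = (1,2,6,0,5,0)
P² = 8640/7
sum k=2..2:
  [2] +1/48 = 1/48
S = 1/48
C² = P²·S² = 15/28 ; C = +0.731925

+√(15/28) ≈ +0.731925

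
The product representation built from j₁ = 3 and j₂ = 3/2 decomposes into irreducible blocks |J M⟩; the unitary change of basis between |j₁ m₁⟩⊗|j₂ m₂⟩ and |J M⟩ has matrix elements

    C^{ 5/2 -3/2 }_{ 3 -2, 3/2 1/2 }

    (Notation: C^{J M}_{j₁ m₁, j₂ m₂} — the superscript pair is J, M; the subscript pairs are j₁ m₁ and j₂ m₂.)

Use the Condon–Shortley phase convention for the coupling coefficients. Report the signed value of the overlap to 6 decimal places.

+√(1/14) = +0.267261

j₁+j₂−J=2  J+j₁−j₂=4  J−j₁+j₂=1  j₁+j₂+J+1=8
(j₁±m₁, j₂±m₂, J±M) = (1,5,2,1,1,4)
P² = 288/7
sum k=1..2:
  [1] −1/24 = -1/24
  [2] +1/12 = 1/12
S = 1/24
C² = P²·S² = 1/14 ; C = +0.267261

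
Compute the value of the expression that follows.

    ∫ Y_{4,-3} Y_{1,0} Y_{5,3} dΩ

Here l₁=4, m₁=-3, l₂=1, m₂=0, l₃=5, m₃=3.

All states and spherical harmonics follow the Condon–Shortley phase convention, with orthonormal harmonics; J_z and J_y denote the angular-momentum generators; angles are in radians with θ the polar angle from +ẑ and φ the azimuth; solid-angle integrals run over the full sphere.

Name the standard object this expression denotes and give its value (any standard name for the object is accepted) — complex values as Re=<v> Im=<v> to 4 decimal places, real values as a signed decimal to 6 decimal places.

Gaunt coefficient, -0.196426

This is a Gaunt coefficient — the integral of a triple product of spherical harmonics over the sphere.
Checks pass: Σm=0; 10 even; l₃=5∈[3,5].
(2·4+1)(2·1+1)(2·5+1) = 297
Δ: 0! 8! 2! / 11! → 1/495
sum: t=0:+1/576 = 1/576
3j²(4 1 5; 0 0 0) = Δ·Π!·Σ² = 5/99  (sign -1)
sum: t=0:+1/5040 = 1/5040
3j²(4 1 5; -3 0 3) = Δ·Π!·Σ² = 16/495  (sign +1)
combine: 4πI² = 297·5/99·16/495 = 16/33
take √, sign -1: I = -0.19642560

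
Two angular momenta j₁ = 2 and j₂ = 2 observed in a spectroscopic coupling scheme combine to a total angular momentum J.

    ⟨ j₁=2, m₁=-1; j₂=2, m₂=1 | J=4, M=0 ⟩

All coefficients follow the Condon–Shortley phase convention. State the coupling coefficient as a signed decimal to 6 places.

+√(8/35) ≈ +0.478091

triangle: 0!×4!×4!/9! = 576/362880
(j±m)!: 1!×3!×3!×1!×4!×4! = 20736
prefactor² = (2J+1)×Δ×N² = 10368/35
  k=0: +1/(0!×0!×3!×3!×1!×1!) = 1/36
Σ = 1/36  ⇒  CG² = 10368/35×(1/36)² = 8/35
CG = +√(8/35) = +0.478091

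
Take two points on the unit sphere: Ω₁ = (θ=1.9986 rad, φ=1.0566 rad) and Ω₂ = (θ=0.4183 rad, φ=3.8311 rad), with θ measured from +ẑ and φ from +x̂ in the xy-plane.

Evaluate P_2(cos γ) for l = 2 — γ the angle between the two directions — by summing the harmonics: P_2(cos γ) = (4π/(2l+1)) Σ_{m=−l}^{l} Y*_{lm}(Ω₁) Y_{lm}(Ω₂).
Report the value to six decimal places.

Summing Y*_{l m}(θ₁,φ₁)·Y_{l m}(θ₂,φ₂) over m ∈ [−2, 2]; prefactor 4π/(2·2+1) = 2.513274:
  term(m=-2) = 0.01513 + 0.01366j   from Y*(Ω₁)=-0.16507 + 0.27389j, Y(Ω₂)=0.01215 - 0.06257j
  term(m=-1) = 0.07805 + 0.03001j   from Y*(Ω₁)=-0.14343 - 0.25391j, Y(Ω₂)=-0.22125 + 0.18242j
  term(m=+0) = -0.07240 + 0.00000j   from Y*(Ω₁)=-0.15254 + 0.00000j, Y(Ω₂)=0.47466 + 0.00000j
  term(m=+1) = 0.07805 - 0.03001j   from Y*(Ω₁)=0.14343 - 0.25391j, Y(Ω₂)=0.22125 + 0.18242j
  term(m=+2) = 0.01513 - 0.01366j   from Y*(Ω₁)=-0.16507 - 0.27389j, Y(Ω₂)=0.01215 + 0.06257j
Σ over m = 0.11397 + 0.00000j; ×(4π/5) → 0.28643 + 0.00000j. Real part: 0.286435

0.286435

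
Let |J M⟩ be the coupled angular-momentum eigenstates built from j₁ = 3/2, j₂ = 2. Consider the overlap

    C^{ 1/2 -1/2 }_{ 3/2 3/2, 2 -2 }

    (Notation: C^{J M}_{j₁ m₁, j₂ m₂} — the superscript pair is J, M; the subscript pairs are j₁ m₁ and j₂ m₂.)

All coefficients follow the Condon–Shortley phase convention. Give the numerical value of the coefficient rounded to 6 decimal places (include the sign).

+0.632456

j₁+j₂−J=3  J+j₁−j₂=0  J−j₁+j₂=1  j₁+j₂+J+1=5
(j₁±m₁, j₂±m₂, J±M) = (3,0,0,4,0,1)
P² = 72/5
sum k=0..0:
  [0] +1/6 = 1/6
S = 1/6
C² = P²·S² = 2/5 ; C = +0.632456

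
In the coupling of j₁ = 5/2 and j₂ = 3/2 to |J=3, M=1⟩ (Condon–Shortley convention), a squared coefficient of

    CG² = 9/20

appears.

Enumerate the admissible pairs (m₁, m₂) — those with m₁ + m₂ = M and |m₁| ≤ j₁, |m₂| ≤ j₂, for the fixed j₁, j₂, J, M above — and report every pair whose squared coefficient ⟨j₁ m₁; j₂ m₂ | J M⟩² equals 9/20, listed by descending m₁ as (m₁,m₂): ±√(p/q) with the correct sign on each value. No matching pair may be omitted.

(-1/2,3/2): −√(9/20)

Admissible pairs with m₁+m₂ = M = 1: (-1/2,3/2), (1/2,1/2), (3/2,-1/2), (5/2,-3/2)
  (m₁,m₂)=(5/2,-3/2): CG² = 1/8, CG = +√(1/8)
  (m₁,m₂)=(3/2,-1/2): CG² = 49/120, CG = +√(49/120)
  (m₁,m₂)=(1/2,1/2): CG² = 1/60, CG = −√(1/60)
  (m₁,m₂)=(-1/2,3/2): CG² = 9/20, CG = −√(9/20)   ← matches the target
Pairs with CG² = 9/20: (-1/2,3/2): −√(9/20)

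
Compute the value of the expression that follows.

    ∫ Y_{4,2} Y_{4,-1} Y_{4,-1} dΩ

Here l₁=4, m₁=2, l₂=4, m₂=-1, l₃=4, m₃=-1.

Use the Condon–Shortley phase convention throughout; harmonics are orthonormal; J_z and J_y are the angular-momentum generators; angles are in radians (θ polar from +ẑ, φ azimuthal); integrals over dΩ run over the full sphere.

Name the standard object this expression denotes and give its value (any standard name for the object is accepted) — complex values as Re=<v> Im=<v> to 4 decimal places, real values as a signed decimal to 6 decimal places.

This is a Gaunt coefficient — the integral of a triple product of spherical harmonics over the sphere.
m-sum 0 ✓  L=12 even ✓  0≤4≤8 ✓
Π(2lᵢ+1) = 9×9×9 = 729
triangle coeff Δ(4,4,4) = 1/450450
Σ_t [0,4]: t=0:+1/13824 t=1:−1/216 t=2:+1/64 t=3:−1/216 t=4:+1/13824 = 5/768
(3j)²=18/1001 [(4 4 4; 0 0 0)], sign=+1
Σ_t [0,2]: t=0:+1/576 t=1:−1/144 t=2:+1/576 = -1/288
(3j)²=20/1001 [(4 4 4; 2 -1 -1)], sign=+1
⇒ 4πI² = 262440/1002001
I = (+1)√(262440/1002001/(4π)) = 0.14436968

Gaunt coefficient, +0.144370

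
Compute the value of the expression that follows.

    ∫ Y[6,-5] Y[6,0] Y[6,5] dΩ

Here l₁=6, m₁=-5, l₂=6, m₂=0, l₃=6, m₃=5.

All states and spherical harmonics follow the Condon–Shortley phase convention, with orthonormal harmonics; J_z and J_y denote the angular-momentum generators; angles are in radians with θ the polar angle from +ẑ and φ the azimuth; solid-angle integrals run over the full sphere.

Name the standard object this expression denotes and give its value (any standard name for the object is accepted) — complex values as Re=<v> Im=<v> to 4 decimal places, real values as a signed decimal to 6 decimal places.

This is a Gaunt coefficient — the integral of a triple product of spherical harmonics over the sphere.
Rules hold: Σm=0, L=18 even, 0≤6≤12.
N = 13·13·13 = 2197
Δ = 6!·6!·6!/19! = 1/325909584
Racah Σ t=0..6: t=0:+1/373248000 t=1:−1/1728000 t=2:+1/110592 t=3:−1/46656 t=4:+1/110592 t=5:−1/1728000 t=6:+1/373248000 = -7/1555200
⇒ 3j(6 6 6; 0 0 0)² = 400/46189, sgn -1
Racah Σ t=5..6: t=5:−1/10368000 t=6:+1/62208000 = -1/12441600
⇒ 3j(6 6 6; -5 0 5)² = 275/16796, sgn +1
4πI² = N·(3j₀)²·(3jₘ)² = 32500/104329
I = -1·√(0.311515/4π) = -0.15744694

Gaunt coefficient, -0.157447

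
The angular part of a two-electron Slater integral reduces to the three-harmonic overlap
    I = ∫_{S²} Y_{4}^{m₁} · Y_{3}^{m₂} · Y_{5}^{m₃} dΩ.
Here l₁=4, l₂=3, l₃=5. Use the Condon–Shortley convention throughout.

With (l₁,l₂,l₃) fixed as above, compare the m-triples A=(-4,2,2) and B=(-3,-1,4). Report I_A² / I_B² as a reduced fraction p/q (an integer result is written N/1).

Shared (l₁,l₂,l₃)=(4,3,5): N and (l;000)² cancel in I_A²/I_B².
A: Δ = 2!·6!·4!/13! = 1/180180; Racah Σ t=2..2: t=2:+1/8640 = 1/8640; ⇒ 3j(4 3 5; -4 2 2)² = 14/1287, sgn -1
B: Δ = 2!·6!·4!/13! = 1/180180; Racah Σ t=1..2: t=1:−1/4320 t=2:+1/5760 = -1/17280; ⇒ 3j(4 3 5; -3 -1 4)² = 7/4290, sgn +1
I_A²/I_B² = (14/1287)/(7/4290) = 20/3

20/3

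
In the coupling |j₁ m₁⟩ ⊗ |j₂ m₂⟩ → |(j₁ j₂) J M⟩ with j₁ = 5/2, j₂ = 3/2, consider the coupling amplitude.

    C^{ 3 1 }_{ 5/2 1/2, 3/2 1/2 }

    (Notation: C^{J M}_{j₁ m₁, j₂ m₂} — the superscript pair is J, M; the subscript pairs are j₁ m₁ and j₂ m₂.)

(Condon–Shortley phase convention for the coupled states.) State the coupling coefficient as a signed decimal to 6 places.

−√(1/60) ≈ -0.129099

√[7·1!4!2!/8! · 3!2!2!1!4!2!] = √(48/5)
  +(−1)^0/∏(0,1,2,2,2,0)! = 1/8  (running 1/8)
  +(−1)^1/∏(1,0,1,1,3,1)! = -1/6  (running -1/24)
⟨..|..⟩ = √(48/5)·(-1/24) = -0.129099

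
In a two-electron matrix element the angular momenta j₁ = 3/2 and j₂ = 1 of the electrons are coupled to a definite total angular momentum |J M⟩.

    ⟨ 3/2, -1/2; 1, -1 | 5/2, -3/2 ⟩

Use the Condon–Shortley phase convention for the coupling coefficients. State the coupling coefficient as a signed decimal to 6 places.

triangle: 0!*3!*2!/6! = 12/720
(j±m)!: 1!*2!*0!*2!*1!*4! = 96
prefactor² = (2J+1)*Δ*N² = 48/5
  k=0: +1/(0!*0!*2!*0!*1!*2!) = 1/4
Σ = 1/4  ⇒  CG² = 48/5*(1/4)² = 3/5
CG = +√(3/5) = +0.774597

+0.774597  (= +√(3/5))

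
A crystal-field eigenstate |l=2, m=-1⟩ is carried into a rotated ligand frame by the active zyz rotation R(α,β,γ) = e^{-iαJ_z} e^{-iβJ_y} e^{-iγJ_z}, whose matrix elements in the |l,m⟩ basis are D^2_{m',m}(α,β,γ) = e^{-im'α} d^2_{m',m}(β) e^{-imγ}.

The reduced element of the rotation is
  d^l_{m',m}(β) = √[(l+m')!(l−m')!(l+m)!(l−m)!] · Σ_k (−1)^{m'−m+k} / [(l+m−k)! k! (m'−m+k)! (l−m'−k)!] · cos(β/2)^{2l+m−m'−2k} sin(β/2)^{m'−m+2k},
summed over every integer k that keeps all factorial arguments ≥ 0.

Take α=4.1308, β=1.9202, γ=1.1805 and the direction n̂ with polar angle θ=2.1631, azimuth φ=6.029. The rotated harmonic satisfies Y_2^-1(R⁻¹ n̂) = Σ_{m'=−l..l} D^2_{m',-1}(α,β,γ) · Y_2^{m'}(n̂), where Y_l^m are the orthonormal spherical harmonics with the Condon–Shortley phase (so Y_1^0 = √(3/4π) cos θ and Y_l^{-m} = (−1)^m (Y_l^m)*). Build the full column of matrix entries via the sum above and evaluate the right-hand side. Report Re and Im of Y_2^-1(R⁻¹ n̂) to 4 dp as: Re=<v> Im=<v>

Need the full column D^2_{m',-1} for m'=−2..2 at α=4.1308, β=1.9202, γ=1.1805.
cos(β/2)=0.573438, sin(β/2)=0.819249
d^2_{-2,-1}: single k=1 term ⇒ +0.308962;  D = -0.308916-0.005352i
d^2_{-1,-1}: k∈[0..1] ⇒ +0.108130 -0.662104 = -0.553974;  D = -0.312299+0.457555i
d^2_{0,-1}: k∈[0..1] ⇒ -0.378400 +0.772342 = +0.393942;  D = +0.149880+0.364316i
d^2_{1,-1}: k∈[0..1] ⇒ +0.662104 -0.450468 = +0.211636;  D = -0.207776-0.040238i
d^2_{2,-1}: single k=0 term ⇒ -0.630615;  D = -0.440296+0.451458i
Y_2^{m'}(θ=2.1631,φ=6.029) and Σ D·Y over m':
  (-0.3089-0.0054i)·(+0.2323+0.1294i)  (-0.3123+0.4576i)·(-0.3463-0.0900i)  (+0.1499+0.3643i)·(-0.0205+0.0000i)  (-0.2078-0.0402i)·(+0.3463-0.0900i)  (-0.4403+0.4515i)·(+0.2323-0.1294i)
Y_2^-1(R⁻¹ n̂) = -0.044215-0.012456i

Re=-0.0442 Im=-0.0125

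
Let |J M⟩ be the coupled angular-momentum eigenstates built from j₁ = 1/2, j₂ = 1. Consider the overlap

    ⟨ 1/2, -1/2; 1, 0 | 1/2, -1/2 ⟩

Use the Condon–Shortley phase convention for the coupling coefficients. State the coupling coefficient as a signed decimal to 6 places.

−√(1/3) ≈ -0.577350

√[2·1!0!1!/3! · 0!1!1!1!0!1!] = √(1/3)
  +(−1)^1/∏(1,0,0,0,0,1)! = -1  (running -1)
⟨..|..⟩ = √(1/3)·(-1) = -0.577350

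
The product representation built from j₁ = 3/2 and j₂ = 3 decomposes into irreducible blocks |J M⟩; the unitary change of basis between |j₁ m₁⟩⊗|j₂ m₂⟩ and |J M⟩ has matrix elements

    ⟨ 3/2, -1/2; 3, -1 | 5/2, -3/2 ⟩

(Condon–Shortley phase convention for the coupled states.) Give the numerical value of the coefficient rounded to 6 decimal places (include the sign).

j₁+j₂−J=2  J+j₁−j₂=1  J−j₁+j₂=4  j₁+j₂+J+1=8
(j₁±m₁, j₂±m₂, J±M) = (1,2,2,4,1,4)
P² = 576/35
sum k=1..2:
  [1] −1/6 = -1/6
  [2] +1/48 = 1/48
S = -7/48
C² = P²·S² = 7/20 ; C = -0.591608

−√(7/20) = -0.591608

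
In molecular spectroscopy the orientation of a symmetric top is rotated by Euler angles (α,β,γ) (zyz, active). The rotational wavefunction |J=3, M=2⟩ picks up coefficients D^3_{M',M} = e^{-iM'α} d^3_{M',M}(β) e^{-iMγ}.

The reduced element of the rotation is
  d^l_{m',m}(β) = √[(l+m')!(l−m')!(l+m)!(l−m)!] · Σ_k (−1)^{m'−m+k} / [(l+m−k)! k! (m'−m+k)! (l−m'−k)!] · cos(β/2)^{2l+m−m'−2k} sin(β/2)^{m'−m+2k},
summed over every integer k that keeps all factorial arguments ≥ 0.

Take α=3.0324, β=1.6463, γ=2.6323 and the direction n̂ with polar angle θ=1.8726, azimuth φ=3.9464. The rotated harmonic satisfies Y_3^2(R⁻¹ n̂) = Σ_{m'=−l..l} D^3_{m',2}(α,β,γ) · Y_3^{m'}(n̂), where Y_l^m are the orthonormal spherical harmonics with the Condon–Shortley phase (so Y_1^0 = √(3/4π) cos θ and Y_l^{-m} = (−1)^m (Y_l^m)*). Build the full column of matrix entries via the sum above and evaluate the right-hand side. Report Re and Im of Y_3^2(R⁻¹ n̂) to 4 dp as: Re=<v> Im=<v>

Need the full column D^3_{m',2} for m'=−3..3 at α=3.0324, β=1.6463, γ=2.6323.
cos(β/2)=0.679915, sin(β/2)=0.733291
d^3_{-3,2}: single k=5 term ⇒ +0.353112;  D = -0.272110-0.225043i
d^3_{-2,2}: k∈[4..5] ⇒ +0.668320 -0.155474 = +0.512846;  D = +0.357230+0.367965i
d^3_{-1,2}: k∈[3..4] ⇒ +0.783832 -0.455866 = +0.327966;  D = -0.201445-0.258808i
d^3_{0,2}: k∈[2..3] ⇒ +0.629407 -0.732108 = -0.102702;  D = -0.053874-0.087437i
d^3_{1,2}: k∈[1..2] ⇒ +0.336937 -0.783832 = -0.446895;  D = +0.191570+0.403752i
d^3_{2,2}: k∈[0..1] ⇒ +0.098793 -0.574567 = -0.475774;  D = -0.155892-0.449509i
d^3_{3,2}: single k=0 term ⇒ -0.260990;  D = +0.058135+0.254433i
Y_3^{m'}(θ=1.8726,φ=3.9464) and Σ D·Y over m':
  (-0.2721-0.2250i)·(+0.2713+0.2414i)  (+0.3572+0.3680i)·(+0.0107+0.2767i)  (-0.2014-0.2588i)·(+0.1194-0.1241i)  (-0.0539-0.0874i)·(+0.2838+0.0000i)  (+0.1916+0.4038i)·(-0.1194-0.1241i)  (-0.1559-0.4495i)·(+0.0107-0.2767i)  (+0.0581+0.2544i)·(-0.2713+0.2414i)
Y_3^2(R⁻¹ n̂) = -0.364975-0.143331i

Re=-0.3650 Im=-0.1433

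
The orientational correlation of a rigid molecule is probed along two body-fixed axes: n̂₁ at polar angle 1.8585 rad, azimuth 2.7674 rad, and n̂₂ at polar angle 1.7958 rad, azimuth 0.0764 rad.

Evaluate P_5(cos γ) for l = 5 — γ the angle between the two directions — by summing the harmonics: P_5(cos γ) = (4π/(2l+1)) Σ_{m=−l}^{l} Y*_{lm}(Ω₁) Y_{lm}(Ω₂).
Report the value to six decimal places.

Term-by-term m-sum for l=5 (normalisation 4π/11 = 1.142397):
  m=-5: (+0.111256+0.359449i) × (+0.379066-0.152284i) = +0.096912+0.119313i  (running Σ = +0.096912+0.119313i)
  m=-4: (-0.026041+0.351138i) × (-0.281973+0.088958i) = -0.023894-0.101328i  (running Σ = +0.073018+0.017985i)
  m=-3: (+0.036399-0.075695i) × (-0.172255+0.040187i) = -0.003228+0.014502i  (running Σ = +0.069790+0.032486i)
  m=-2: (+0.245755-0.228204i) × (+0.302082-0.046521i) = +0.063622-0.080369i  (running Σ = +0.133412-0.047883i)
  m=-1: (-0.002553+0.001002i) × (+0.110555-0.008463i) = -0.000274+0.000132i  (running Σ = +0.133139-0.047750i)
  m=0: (-0.324294-0.000000i) × (-0.304546+0.000000i) = +0.098762+0.000000i  (running Σ = +0.231901-0.047750i)
  m=1: (+0.002553+0.001002i) × (-0.110555-0.008463i) = -0.000274-0.000132i  (running Σ = +0.231627-0.047883i)
  m=2: (+0.245755+0.228204i) × (+0.302082+0.046521i) = +0.063622+0.080369i  (running Σ = +0.295249+0.032486i)
  m=3: (-0.036399-0.075695i) × (+0.172255+0.040187i) = -0.003228-0.014502i  (running Σ = +0.292021+0.017985i)
  m=4: (-0.026041-0.351138i) × (-0.281973-0.088958i) = -0.023894+0.101328i  (running Σ = +0.268128+0.119313i)
  m=5: (-0.111256+0.359449i) × (-0.379066-0.152284i) = +0.096912-0.119313i  (running Σ = +0.365039+0.000000i)
Σ over m = +0.365039+0.000000i; ×(4π/11) → +0.417020+0.000000i. Real part: 0.417020

0.417020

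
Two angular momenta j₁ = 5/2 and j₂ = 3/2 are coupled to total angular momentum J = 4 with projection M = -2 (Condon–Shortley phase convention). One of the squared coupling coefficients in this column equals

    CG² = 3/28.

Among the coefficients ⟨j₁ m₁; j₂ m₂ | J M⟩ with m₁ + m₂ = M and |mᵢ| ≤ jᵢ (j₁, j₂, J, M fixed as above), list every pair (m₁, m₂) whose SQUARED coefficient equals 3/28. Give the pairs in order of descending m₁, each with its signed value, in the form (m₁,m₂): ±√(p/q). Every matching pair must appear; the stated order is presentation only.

Admissible pairs with m₁+m₂ = M = -2: (-5/2,1/2), (-3/2,-1/2), (-1/2,-3/2)
  (m₁,m₂)=(-1/2,-3/2): CG² = 5/14, CG = +√(5/14)
  (m₁,m₂)=(-3/2,-1/2): CG² = 15/28, CG = +√(15/28)
  (m₁,m₂)=(-5/2,1/2): CG² = 3/28, CG = +√(3/28)   ← matches the target
Pairs with CG² = 3/28: (-5/2,1/2): +√(3/28)

(-5/2,1/2): +√(3/28)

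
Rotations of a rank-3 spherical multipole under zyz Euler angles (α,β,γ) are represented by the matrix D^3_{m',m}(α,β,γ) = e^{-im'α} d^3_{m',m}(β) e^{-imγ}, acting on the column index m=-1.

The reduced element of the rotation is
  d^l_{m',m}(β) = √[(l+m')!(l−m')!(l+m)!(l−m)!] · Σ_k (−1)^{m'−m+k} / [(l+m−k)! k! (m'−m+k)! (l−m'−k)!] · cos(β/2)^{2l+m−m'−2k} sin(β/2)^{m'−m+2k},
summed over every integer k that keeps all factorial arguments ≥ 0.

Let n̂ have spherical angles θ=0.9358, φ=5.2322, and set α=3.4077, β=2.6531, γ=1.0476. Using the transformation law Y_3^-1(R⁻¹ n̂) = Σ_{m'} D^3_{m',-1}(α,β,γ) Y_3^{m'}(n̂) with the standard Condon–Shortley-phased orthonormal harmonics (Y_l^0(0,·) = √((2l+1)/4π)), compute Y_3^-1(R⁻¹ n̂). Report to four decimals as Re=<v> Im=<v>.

Need the full column D^3_{m',-1} for m'=−3..3 at α=3.4077, β=2.6531, γ=1.0476.
cos(β/2)=0.241825, sin(β/2)=0.970320
d^3_{-3,-1}: single k=2 term ⇒ +0.012470;  D = +0.003388-0.012001i
d^3_{-2,-1}: k∈[1..2] ⇒ +0.002538 -0.081711 = -0.079173;  D = +0.000714-0.079170i
d^3_{-1,-1}: k∈[0..2] ⇒ +0.000200 -0.025759 +0.311038 = +0.285479;  D = -0.072588-0.276097i
d^3_{0,-1}: k∈[0..2] ⇒ -0.002780 +0.134264 -0.720554 = -0.589070;  D = -0.294329-0.510268i
d^3_{1,-1}: k∈[0..2] ⇒ +0.019319 -0.414718 +0.834621 = +0.439223;  D = -0.311788-0.309362i
d^3_{2,-1}: k∈[0..1] ⇒ -0.081711 +0.657773 = +0.576062;  D = +0.501233+0.283924i
d^3_{3,-1}: single k=0 term ⇒ +0.200774;  D = -0.194568-0.049532i
Y_3^{m'}(θ=0.9358,φ=5.2322) and Σ D·Y over m':
  (+0.0034-0.0120i)·(-0.2177-0.0025i)  (+0.0007-0.0792i)·(-0.1990+0.3388i)  (-0.0726-0.2761i)·(+0.0981+0.1715i)  (-0.2943-0.5103i)·(-0.2746+0.0000i)  (-0.3118-0.3094i)·(-0.0981+0.1715i)  (+0.5012+0.2839i)·(-0.1990-0.3388i)  (-0.1946-0.0495i)·(+0.2177-0.0025i)
Y_3^-1(R⁻¹ n̂) = +0.184549-0.140512i

Re=0.1845 Im=-0.1405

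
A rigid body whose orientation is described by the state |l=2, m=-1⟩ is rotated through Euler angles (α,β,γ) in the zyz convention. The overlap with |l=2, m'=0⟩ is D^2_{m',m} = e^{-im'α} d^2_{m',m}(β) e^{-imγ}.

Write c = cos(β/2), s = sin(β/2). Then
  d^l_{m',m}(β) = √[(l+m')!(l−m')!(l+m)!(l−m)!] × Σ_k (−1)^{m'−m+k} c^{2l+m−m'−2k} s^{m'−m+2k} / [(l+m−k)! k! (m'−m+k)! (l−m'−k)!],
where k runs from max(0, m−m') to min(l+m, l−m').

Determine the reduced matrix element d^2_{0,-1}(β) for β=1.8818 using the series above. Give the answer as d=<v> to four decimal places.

d^2_{0,-1}(β=1.8818) via the finite sum:
c=cos(1.881800/2)=0.589061, s=sin(1.881800/2)=0.808089; N=√[2·2·1·6]=4.898979
The bounds max(0,m−m')=0 and min(l+m,l−m')=1 give 2 terms
  k=0: (−1)^1·4.8990/(2)·0.5891^3·0.8081^1 = -0.404590
  k=1: (−1)^2·4.8990/(2)·0.5891^1·0.8081^3 = +0.761400
d^2_{0,-1}(1.8818) = -0.404590 +0.761400 = +0.356810

d=0.3568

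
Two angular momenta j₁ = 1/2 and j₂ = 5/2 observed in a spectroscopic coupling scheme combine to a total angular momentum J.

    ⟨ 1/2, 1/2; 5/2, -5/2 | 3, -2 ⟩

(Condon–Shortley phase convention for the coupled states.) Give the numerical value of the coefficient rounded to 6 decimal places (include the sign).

triangle: 0!·1!·5!/7! = 120/5040
(j±m)!: 1!·0!·0!·5!·1!·5! = 14400
prefactor² = (2J+1)·Δ·N² = 2400
  k=0: +1/(0!·0!·0!·0!·1!·5!) = 1/120
Σ = 1/120  ⇒  CG² = 2400·(1/120)² = 1/6
CG = +√(1/6) = +0.408248

+√(1/6) = +0.408248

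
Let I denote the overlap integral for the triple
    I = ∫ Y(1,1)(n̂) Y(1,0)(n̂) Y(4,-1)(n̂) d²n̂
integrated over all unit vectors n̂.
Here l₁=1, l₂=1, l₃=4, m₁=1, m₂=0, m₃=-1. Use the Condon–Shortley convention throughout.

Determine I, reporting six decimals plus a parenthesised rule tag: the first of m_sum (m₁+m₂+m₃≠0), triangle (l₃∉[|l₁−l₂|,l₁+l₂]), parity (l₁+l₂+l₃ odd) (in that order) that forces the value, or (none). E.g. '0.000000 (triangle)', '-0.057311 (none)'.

|1−1|≤4≤1+1 violated ⇒ I = 0

0.000000 (triangle)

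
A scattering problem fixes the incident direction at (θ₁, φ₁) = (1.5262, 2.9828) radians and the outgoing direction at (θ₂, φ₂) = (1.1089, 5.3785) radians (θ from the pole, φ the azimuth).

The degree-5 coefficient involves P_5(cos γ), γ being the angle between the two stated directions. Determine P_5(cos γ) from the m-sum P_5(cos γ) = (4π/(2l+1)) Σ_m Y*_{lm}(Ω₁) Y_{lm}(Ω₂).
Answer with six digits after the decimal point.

0.241328

Addition theorem: P_5(cos γ) = (4π/11) Σ_m Y*_{lm}(Ω₁) Y_{lm}(Ω₂), m = −5…5:
  m=-5: Y*=-0.323754+0.329348i  Y=-0.050125-0.262098i  product +0.102549+0.068347i
  m=-4: Y*=+0.052462-0.038668i  Y=-0.373159-0.192920i  product -0.027037+0.004308i
  m=-3: Y*=+0.301028-0.155335i  Y=-0.177834+0.081029i  product -0.040946+0.052016i
  m=-2: Y*=-0.071207+0.023407i  Y=+0.057815-0.237720i  product +0.001447+0.018281i
  m=-1: Y*=-0.307173+0.049191i  Y=-0.168691-0.214635i  product +0.062375+0.057632i
  m=+0: Y*=+0.077483-0.000000i  Y=+0.186731+0.000000i  product +0.014468+0.000000i
  m=+1: Y*=+0.307173+0.049191i  Y=+0.168691-0.214635i  product +0.062375-0.057632i
  m=+2: Y*=-0.071207-0.023407i  Y=+0.057815+0.237720i  product +0.001447-0.018281i
  m=+3: Y*=-0.301028-0.155335i  Y=+0.177834+0.081029i  product -0.040946-0.052016i
  m=+4: Y*=+0.052462+0.038668i  Y=-0.373159+0.192920i  product -0.027037-0.004308i
  m=+5: Y*=+0.323754+0.329348i  Y=+0.050125-0.262098i  product +0.102549-0.068347i
Total Σ_m = +0.211247+0.000000i. Multiply by 1.142397: +0.241328+0.000000i. P_5(cos γ) = 0.241328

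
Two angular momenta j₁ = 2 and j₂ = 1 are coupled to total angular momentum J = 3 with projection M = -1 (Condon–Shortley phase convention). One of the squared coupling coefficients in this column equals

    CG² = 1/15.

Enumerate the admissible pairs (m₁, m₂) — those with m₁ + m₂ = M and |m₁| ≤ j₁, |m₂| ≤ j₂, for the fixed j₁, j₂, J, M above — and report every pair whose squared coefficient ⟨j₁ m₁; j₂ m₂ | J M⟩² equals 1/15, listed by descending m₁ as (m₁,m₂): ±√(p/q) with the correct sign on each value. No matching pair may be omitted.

(-2,1): +√(1/15)

Admissible pairs with m₁+m₂ = M = -1: (-2,1), (-1,0), (0,-1)
  (m₁,m₂)=(0,-1): CG² = 2/5, CG = +√(2/5)
  (m₁,m₂)=(-1,0): CG² = 8/15, CG = +√(8/15)
  (m₁,m₂)=(-2,1): CG² = 1/15, CG = +√(1/15)   ← matches the target
Pairs with CG² = 1/15: (-2,1): +√(1/15)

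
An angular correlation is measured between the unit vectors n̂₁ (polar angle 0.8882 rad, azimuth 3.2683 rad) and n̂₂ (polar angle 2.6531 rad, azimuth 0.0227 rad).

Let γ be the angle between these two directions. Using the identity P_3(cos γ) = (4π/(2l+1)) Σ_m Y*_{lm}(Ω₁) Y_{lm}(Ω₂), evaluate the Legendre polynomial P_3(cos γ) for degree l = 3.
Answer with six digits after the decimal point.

-0.562880

Expand P_3 via completeness: Σ_{m} conj(Y_{3,m}) at Ω₁ times Y_{3,m} at Ω₂ —
  m=-3: (-0.181004-0.072321i) × (+0.043023-0.002934i) = -0.008000-0.002580i  (running Σ = -0.008000-0.002580i)
  m=-2: (+0.375751+0.097313i) × (-0.198550+0.009020i) = -0.075483-0.015932i  (running Σ = -0.083483-0.018512i)
  m=-1: (-0.246171-0.031360i) × (+0.439540-0.009979i) = -0.108515-0.011327i  (running Σ = -0.191998-0.029840i)
  m=0: (-0.237850-0.000000i) × (-0.296185+0.000000i) = +0.070448+0.000000i  (running Σ = -0.121550-0.029840i)
  m=1: (+0.246171-0.031360i) × (-0.439540-0.009979i) = -0.108515+0.011327i  (running Σ = -0.230066-0.018512i)
  m=2: (+0.375751-0.097313i) × (-0.198550-0.009020i) = -0.075483+0.015932i  (running Σ = -0.305549-0.002580i)
  m=3: (+0.181004-0.072321i) × (-0.043023-0.002934i) = -0.008000+0.002580i  (running Σ = -0.313548+0.000000i)
Accumulated sum -0.313548+0.000000i; after 4π/(2l+1) scaling, -0.562880+0.000000i ⇒ P_3 = -0.562880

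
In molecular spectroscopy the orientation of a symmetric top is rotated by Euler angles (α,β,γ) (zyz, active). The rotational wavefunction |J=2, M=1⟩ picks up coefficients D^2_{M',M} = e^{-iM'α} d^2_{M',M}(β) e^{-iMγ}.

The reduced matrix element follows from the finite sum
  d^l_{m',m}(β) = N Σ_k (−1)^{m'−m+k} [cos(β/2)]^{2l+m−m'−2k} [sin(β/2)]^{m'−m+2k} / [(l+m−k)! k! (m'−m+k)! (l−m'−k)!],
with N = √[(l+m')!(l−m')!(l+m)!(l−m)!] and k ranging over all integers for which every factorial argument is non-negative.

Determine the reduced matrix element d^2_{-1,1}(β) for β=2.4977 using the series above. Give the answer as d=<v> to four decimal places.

d^2_{-1,1}(β=2.4977) via the finite sum:
Half-angle: c=0.316413, s=0.948621. N=√(1·6·6·1)=6.000000
The bounds max(0,m−m')=2 and min(l+m,l−m')=3 give 2 terms
  k=2: (−1)^0·6.0000/(2)·0.3164^2·0.9486^2 = +0.270282
  k=3: (−1)^1·6.0000/(6)·0.3164^0·0.9486^4 = -0.809789
d^2_{-1,1}(2.4977) = +0.270282 -0.809789 = -0.539507

d=-0.5395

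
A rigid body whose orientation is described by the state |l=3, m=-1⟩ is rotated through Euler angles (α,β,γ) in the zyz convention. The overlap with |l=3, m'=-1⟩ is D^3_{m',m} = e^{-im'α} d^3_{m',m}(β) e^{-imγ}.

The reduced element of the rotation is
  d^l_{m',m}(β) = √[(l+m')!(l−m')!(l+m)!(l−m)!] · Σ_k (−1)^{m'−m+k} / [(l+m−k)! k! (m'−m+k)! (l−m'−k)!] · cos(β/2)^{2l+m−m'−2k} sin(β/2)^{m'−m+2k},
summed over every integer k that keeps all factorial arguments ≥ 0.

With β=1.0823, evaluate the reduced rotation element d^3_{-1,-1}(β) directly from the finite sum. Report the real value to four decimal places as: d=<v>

d^3_{-1,-1}(β=1.0823) via the finite sum:
With c≡cos(β/2)=0.857117 and s≡sin(β/2)=0.515122, N=[2·24·2·24]^{1/2}=48.000000
k: max(0,(-1)−(-1))=0 … min(3+(-1),3−(-1))=2
  k=0: (−1)^0·48.0000/(48)·0.8571^6·0.5151^0 = +0.396497
  k=1: (−1)^1·48.0000/(6)·0.8571^4·0.5151^2 = -1.145699
  k=2: (−1)^2·48.0000/(8)·0.8571^2·0.5151^4 = +0.310364
d^3_{-1,-1}(1.0823) = +0.396497 -1.145699 +0.310364 = -0.438837

d=-0.4388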